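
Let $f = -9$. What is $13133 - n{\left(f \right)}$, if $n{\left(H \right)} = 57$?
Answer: $13076$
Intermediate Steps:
$13133 - n{\left(f \right)} = 13133 - 57 = 13076$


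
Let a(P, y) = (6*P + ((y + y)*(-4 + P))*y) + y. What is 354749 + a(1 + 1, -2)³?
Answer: 354533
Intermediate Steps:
a(P, y) = y + 6*P + 2*y²*(-4 + P) (a(P, y) = (6*P + ((2*y)*(-4 + P))*y) + y = (6*P + (2*y*(-4 + P))*y) + y = (6*P + 2*y²*(-4 + P)) + y = y + 6*P + 2*y²*(-4 + P))
354749 + a(1 + 1, -2)³ = 354749 + (-2 - 8*(-2)² + 6*(1 + 1) + 2*(1 + 1)*(-2)²)³ = 354749 + (-2 - 8*4 + 6*2 + 2*2*4)³ = 354749 + (-2 - 32 + 12 + 16)³ = 354749 + (-6)³ = 354749 - 216 = 354533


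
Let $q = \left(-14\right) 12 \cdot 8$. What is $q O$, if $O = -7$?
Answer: $9408$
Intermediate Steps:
$q = -1344$ ($q = \left(-168\right) 8 = -1344$)
$q O = \left(-1344\right) \left(-7\right) = 9408$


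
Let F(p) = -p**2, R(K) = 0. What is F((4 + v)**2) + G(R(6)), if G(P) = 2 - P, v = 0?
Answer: -254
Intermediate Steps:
F((4 + v)**2) + G(R(6)) = -((4 + 0)**2)**2 + (2 - 1*0) = -(4**2)**2 + (2 + 0) = -1*16**2 + 2 = -1*256 + 2 = -256 + 2 = -254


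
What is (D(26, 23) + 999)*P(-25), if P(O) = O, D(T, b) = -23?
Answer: -24400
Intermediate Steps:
(D(26, 23) + 999)*P(-25) = (-23 + 999)*(-25) = 976*(-25) = -24400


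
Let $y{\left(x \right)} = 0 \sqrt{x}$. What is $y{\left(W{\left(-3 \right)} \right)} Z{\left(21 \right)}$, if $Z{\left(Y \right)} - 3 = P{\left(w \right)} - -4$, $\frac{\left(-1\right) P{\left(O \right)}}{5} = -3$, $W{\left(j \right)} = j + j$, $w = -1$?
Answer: $0$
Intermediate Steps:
$W{\left(j \right)} = 2 j$
$P{\left(O \right)} = 15$ ($P{\left(O \right)} = \left(-5\right) \left(-3\right) = 15$)
$Z{\left(Y \right)} = 22$ ($Z{\left(Y \right)} = 3 + \left(15 - -4\right) = 3 + \left(15 + 4\right) = 3 + 19 = 22$)
$y{\left(x \right)} = 0$
$y{\left(W{\left(-3 \right)} \right)} Z{\left(21 \right)} = 0 \cdot 22 = 0$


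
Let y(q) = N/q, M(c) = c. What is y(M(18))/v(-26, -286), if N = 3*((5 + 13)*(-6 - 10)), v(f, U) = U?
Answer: 24/143 ≈ 0.16783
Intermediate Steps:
N = -864 (N = 3*(18*(-16)) = 3*(-288) = -864)
y(q) = -864/q
y(M(18))/v(-26, -286) = -864/18/(-286) = -864*1/18*(-1/286) = -48*(-1/286) = 24/143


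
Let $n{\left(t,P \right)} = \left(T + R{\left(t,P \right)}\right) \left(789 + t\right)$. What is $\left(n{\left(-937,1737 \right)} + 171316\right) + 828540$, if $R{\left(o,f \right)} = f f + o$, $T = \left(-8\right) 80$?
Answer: $-445307760$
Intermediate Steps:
$T = -640$
$R{\left(o,f \right)} = o + f^{2}$ ($R{\left(o,f \right)} = f^{2} + o = o + f^{2}$)
$n{\left(t,P \right)} = \left(789 + t\right) \left(-640 + t + P^{2}\right)$ ($n{\left(t,P \right)} = \left(-640 + \left(t + P^{2}\right)\right) \left(789 + t\right) = \left(-640 + t + P^{2}\right) \left(789 + t\right) = \left(789 + t\right) \left(-640 + t + P^{2}\right)$)
$\left(n{\left(-937,1737 \right)} + 171316\right) + 828540 = \left(\left(-504960 + 149 \left(-937\right) + 789 \cdot 1737^{2} - 937 \left(-937 + 1737^{2}\right)\right) + 171316\right) + 828540 = \left(\left(-504960 - 139613 + 789 \cdot 3017169 - 937 \left(-937 + 3017169\right)\right) + 171316\right) + 828540 = \left(\left(-504960 - 139613 + 2380546341 - 2826209384\right) + 171316\right) + 828540 = \left(-446307616 + 171316\right) + 828540 = -446136300 + 828540 = -445307760$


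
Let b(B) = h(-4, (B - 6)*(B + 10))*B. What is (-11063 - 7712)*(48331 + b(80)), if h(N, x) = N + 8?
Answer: -913422525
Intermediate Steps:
h(N, x) = 8 + N
b(B) = 4*B (b(B) = (8 - 4)*B = 4*B)
(-11063 - 7712)*(48331 + b(80)) = (-11063 - 7712)*(48331 + 4*80) = -18775*(48331 + 320) = -18775*48651 = -913422525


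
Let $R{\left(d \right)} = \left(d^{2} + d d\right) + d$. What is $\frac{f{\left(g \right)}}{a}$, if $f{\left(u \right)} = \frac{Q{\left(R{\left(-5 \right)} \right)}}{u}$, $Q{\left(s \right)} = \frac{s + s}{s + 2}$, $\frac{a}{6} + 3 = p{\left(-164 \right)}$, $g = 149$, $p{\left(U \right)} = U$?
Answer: $- \frac{15}{1169501} \approx -1.2826 \cdot 10^{-5}$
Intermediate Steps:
$a = -1002$ ($a = -18 + 6 \left(-164\right) = -18 - 984 = -1002$)
$R{\left(d \right)} = d + 2 d^{2}$ ($R{\left(d \right)} = \left(d^{2} + d^{2}\right) + d = 2 d^{2} + d = d + 2 d^{2}$)
$Q{\left(s \right)} = \frac{2 s}{2 + s}$
$f{\left(u \right)} = \frac{90}{47 u}$ ($f{\left(u \right)} = \frac{2 \left(- 5 \left(1 + 2 \left(-5\right)\right)\right) \frac{1}{2 - 5 \left(1 + 2 \left(-5\right)\right)}}{u} = \frac{2 \left(- 5 \left(1 - 10\right)\right) \frac{1}{2 - 5 \left(1 - 10\right)}}{u} = \frac{2 \left(\left(-5\right) \left(-9\right)\right) \frac{1}{2 - -45}}{u} = \frac{2 \cdot 45 \frac{1}{2 + 45}}{u} = \frac{2 \cdot 45 \cdot \frac{1}{47}}{u} = \frac{90}{47 u}$)
$\frac{f{\left(g \right)}}{a} = \frac{\frac{90}{47} \cdot \frac{1}{149}}{-1002} = \frac{90}{47} \cdot \frac{1}{149} \left(- \frac{1}{1002}\right) = \frac{90}{7003} \left(- \frac{1}{1002}\right) = - \frac{15}{1169501}$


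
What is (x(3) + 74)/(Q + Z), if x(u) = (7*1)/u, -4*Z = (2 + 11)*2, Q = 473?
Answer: 458/2799 ≈ 0.16363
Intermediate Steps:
Z = -13/2 (Z = -(2 + 11)*2/4 = -13*2/4 = -¼*26 = -13/2 ≈ -6.5000)
x(u) = 7/u
(x(3) + 74)/(Q + Z) = (7/3 + 74)/(473 - 13/2) = (7*(⅓) + 74)/(933/2) = (7/3 + 74)*(2/933) = (229/3)*(2/933) = 458/2799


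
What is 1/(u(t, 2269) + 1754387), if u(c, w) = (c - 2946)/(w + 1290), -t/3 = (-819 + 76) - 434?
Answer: 3559/6243863918 ≈ 5.7000e-7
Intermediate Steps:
t = 3531 (t = -3*((-819 + 76) - 434) = -3*(-743 - 434) = -3*(-1177) = 3531)
u(c, w) = (-2946 + c)/(1290 + w)
1/(u(t, 2269) + 1754387) = 1/((-2946 + 3531)/(1290 + 2269) + 1754387) = 1/(585/3559 + 1754387) = 1/(6243863918/3559) = 3559/6243863918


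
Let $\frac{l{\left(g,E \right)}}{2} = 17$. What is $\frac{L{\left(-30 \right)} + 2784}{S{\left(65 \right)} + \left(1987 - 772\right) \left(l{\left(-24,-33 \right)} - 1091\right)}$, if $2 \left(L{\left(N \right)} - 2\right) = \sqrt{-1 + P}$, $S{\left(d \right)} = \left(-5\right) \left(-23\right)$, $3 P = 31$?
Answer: $- \frac{1393}{642070} - \frac{\sqrt{21}}{3852420} \approx -0.0021707$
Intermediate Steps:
$P = \frac{31}{3}$ ($P = \frac{1}{3} \cdot 31 = \frac{31}{3} \approx 10.333$)
$S{\left(d \right)} = 115$
$l{\left(g,E \right)} = 34$ ($l{\left(g,E \right)} = 2 \cdot 17 = 34$)
$L{\left(N \right)} = 2 + \frac{\sqrt{21}}{3}$ ($L{\left(N \right)} = 2 + \frac{\sqrt{-1 + \frac{31}{3}}}{2} = 2 + \frac{\sqrt{\frac{28}{3}}}{2} = 2 + \frac{\frac{2}{3} \sqrt{21}}{2} = 2 + \frac{\sqrt{21}}{3}$)
$\frac{L{\left(-30 \right)} + 2784}{S{\left(65 \right)} + \left(1987 - 772\right) \left(l{\left(-24,-33 \right)} - 1091\right)} = \frac{\left(2 + \frac{\sqrt{21}}{3}\right) + 2784}{115 + \left(1987 - 772\right) \left(34 - 1091\right)} = \frac{2786 + \frac{\sqrt{21}}{3}}{115 + 1215 \left(-1057\right)} = \frac{2786 + \frac{\sqrt{21}}{3}}{115 - 1284255} = \frac{2786 + \frac{\sqrt{21}}{3}}{-1284140} = \left(2786 + \frac{\sqrt{21}}{3}\right) \left(- \frac{1}{1284140}\right) = - \frac{1393}{642070} - \frac{\sqrt{21}}{3852420}$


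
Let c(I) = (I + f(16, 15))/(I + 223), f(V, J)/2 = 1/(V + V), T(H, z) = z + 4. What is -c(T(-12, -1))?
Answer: -49/3616 ≈ -0.013551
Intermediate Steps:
T(H, z) = 4 + z
f(V, J) = 1/V (f(V, J) = 2/(V + V) = 2/((2*V)) = 2*(1/(2*V)) = 1/V)
c(I) = (1/16 + I)/(223 + I) (c(I) = (I + 1/16)/(I + 223) = (I + 1/16)/(223 + I) = (1/16 + I)/(223 + I))
-c(T(-12, -1)) = -(1/16 + (4 - 1))/(223 + (4 - 1)) = -(1/16 + 3)/(223 + 3) = -49/(226*16) = -1*49/3616 = -49/3616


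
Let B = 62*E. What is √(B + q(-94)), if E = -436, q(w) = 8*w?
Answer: 2*I*√6946 ≈ 166.69*I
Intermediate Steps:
B = -27032 (B = 62*(-436) = -27032)
√(B + q(-94)) = √(-27032 + 8*(-94)) = √(-27032 - 752) = √(-27784) = 2*I*√6946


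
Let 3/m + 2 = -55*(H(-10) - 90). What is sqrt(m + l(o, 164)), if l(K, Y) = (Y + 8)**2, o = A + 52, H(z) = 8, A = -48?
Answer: 5*sqrt(122695501)/322 ≈ 172.00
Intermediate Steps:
m = 3/4508 (m = 3/(-2 - 55*(8 - 90)) = 3/(-2 - 55*(-82)) = 3/(-2 + 4510) = 3/4508 ≈ 0.00066548)
o = 4 (o = -48 + 52 = 4)
l(K, Y) = (8 + Y)**2
sqrt(m + l(o, 164)) = sqrt(3/4508 + (8 + 164)**2) = sqrt(3/4508 + 172**2) = sqrt(3/4508 + 29584) = sqrt(133364675/4508) = 5*sqrt(122695501)/322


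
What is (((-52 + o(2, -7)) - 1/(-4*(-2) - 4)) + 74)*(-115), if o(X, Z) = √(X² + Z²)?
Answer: -10005/4 - 115*√53 ≈ -3338.5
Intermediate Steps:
(((-52 + o(2, -7)) - 1/(-4*(-2) - 4)) + 74)*(-115) = (((-52 + √(2² + (-7)²)) - 1/(-4*(-2) - 4)) + 74)*(-115) = (((-52 + √(4 + 49)) - 1/(8 - 4)) + 74)*(-115) = (((-52 + √53) - 1/4) + 74)*(-115) = (((-52 + √53) - 1*¼) + 74)*(-115) = (((-52 + √53) - ¼) + 74)*(-115) = ((-209/4 + √53) + 74)*(-115) = (87/4 + √53)*(-115) = -10005/4 - 115*√53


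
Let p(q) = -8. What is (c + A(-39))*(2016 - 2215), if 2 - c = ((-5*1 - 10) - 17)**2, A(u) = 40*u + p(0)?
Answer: 515410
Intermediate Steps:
A(u) = -8 + 40*u (A(u) = 40*u - 8 = -8 + 40*u)
c = -1022 (c = 2 - ((-5*1 - 10) - 17)**2 = 2 - ((-5 - 10) - 17)**2 = 2 - (-15 - 17)**2 = 2 - 1*(-32)**2 = 2 - 1*1024 = 2 - 1024 = -1022)
(c + A(-39))*(2016 - 2215) = (-1022 + (-8 + 40*(-39)))*(2016 - 2215) = (-1022 + (-8 - 1560))*(-199) = (-1022 - 1568)*(-199) = -2590*(-199) = 515410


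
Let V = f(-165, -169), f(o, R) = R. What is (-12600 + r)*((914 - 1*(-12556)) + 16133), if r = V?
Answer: -378000707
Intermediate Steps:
V = -169
r = -169
(-12600 + r)*((914 - 1*(-12556)) + 16133) = (-12600 - 169)*((914 - 1*(-12556)) + 16133) = -12769*((914 + 12556) + 16133) = -12769*(13470 + 16133) = -12769*29603 = -378000707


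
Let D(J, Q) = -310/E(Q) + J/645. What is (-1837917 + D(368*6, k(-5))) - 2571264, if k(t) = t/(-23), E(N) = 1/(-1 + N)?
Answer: -21802183417/4945 ≈ -4.4089e+6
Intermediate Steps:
k(t) = -t/23 (k(t) = t*(-1/23) = -t/23)
D(J, Q) = 310 - 310*Q + J/645 (D(J, Q) = -(-310 + 310*Q) + J/645 = -310*(-1 + Q) + J*(1/645) = (310 - 310*Q) + J/645 = 310 - 310*Q + J/645)
(-1837917 + D(368*6, k(-5))) - 2571264 = (-1837917 + (310 - (-310)*(-5)/23 + (368*6)/645)) - 2571264 = (-1837917 + (310 - 310*5/23 + (1/645)*2208)) - 2571264 = (-1837917 + (310 - 1550/23 + 736/215)) - 2571264 = (-1837917 + 1216628/4945) - 2571264 = -9087282937/4945 - 2571264 = -21802183417/4945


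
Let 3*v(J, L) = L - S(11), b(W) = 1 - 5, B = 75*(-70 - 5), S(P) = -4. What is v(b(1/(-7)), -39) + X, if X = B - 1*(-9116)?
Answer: 10438/3 ≈ 3479.3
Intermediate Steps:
B = -5625 (B = 75*(-75) = -5625)
b(W) = -4
v(J, L) = 4/3 + L/3 (v(J, L) = (L - 1*(-4))/3 = (L + 4)/3 = (4 + L)/3 = 4/3 + L/3)
X = 3491 (X = -5625 - 1*(-9116) = -5625 + 9116 = 3491)
v(b(1/(-7)), -39) + X = (4/3 + (1/3)*(-39)) + 3491 = (4/3 - 13) + 3491 = -35/3 + 3491 = 10438/3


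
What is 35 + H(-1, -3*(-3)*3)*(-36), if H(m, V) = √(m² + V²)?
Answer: 35 - 36*√730 ≈ -937.67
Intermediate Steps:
H(m, V) = √(V² + m²)
35 + H(-1, -3*(-3)*3)*(-36) = 35 + √((-3*(-3)*3)² + (-1)²)*(-36) = 35 + √((9*3)² + 1)*(-36) = 35 + √(27² + 1)*(-36) = 35 + √(729 + 1)*(-36) = 35 + √730*(-36) = 35 - 36*√730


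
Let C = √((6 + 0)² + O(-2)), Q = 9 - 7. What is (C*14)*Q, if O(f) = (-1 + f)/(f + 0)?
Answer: 70*√6 ≈ 171.46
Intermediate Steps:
Q = 2
O(f) = (-1 + f)/f
C = 5*√6/2 (C = √((6 + 0)² + (-1 - 2)/(-2)) = √(6² - ½*(-3)) = √(36 + 3/2) = √(75/2) = 5*√6/2 ≈ 6.1237)
(C*14)*Q = ((5*√6/2)*14)*2 = (35*√6)*2 = 70*√6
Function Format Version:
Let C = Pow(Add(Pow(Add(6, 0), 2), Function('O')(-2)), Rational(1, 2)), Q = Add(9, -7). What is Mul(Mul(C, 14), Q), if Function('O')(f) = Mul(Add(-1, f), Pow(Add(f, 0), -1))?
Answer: Mul(70, Pow(6, Rational(1, 2))) ≈ 171.46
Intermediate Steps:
Q = 2
Function('O')(f) = Mul(Pow(f, -1), Add(-1, f)) (Function('O')(f) = Mul(Add(-1, f), Pow(f, -1)) = Mul(Pow(f, -1), Add(-1, f)))
C = Mul(Rational(5, 2), Pow(6, Rational(1, 2))) (C = Pow(Add(Pow(Add(6, 0), 2), Mul(Pow(-2, -1), Add(-1, -2))), Rational(1, 2)) = Pow(Add(Pow(6, 2), Mul(Rational(-1, 2), -3)), Rational(1, 2)) = Pow(Add(36, Rational(3, 2)), Rational(1, 2)) = Pow(Rational(75, 2), Rational(1, 2)) = Mul(Rational(5, 2), Pow(6, Rational(1, 2))) ≈ 6.1237)
Mul(Mul(C, 14), Q) = Mul(Mul(Mul(Rational(5, 2), Pow(6, Rational(1, 2))), 14), 2) = Mul(Mul(35, Pow(6, Rational(1, 2))), 2) = Mul(70, Pow(6, Rational(1, 2)))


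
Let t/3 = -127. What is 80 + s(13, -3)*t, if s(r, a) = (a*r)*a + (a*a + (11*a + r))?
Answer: -40306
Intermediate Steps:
t = -381 (t = 3*(-127) = -381)
s(r, a) = r + a² + 11*a + r*a² (s(r, a) = r*a² + (a² + (r + 11*a)) = r*a² + (r + a² + 11*a) = r + a² + 11*a + r*a²)
80 + s(13, -3)*t = 80 + (13 + (-3)² + 11*(-3) + 13*(-3)²)*(-381) = 80 + (13 + 9 - 33 + 13*9)*(-381) = 80 + (13 + 9 - 33 + 117)*(-381) = 80 + 106*(-381) = 80 - 40386 = -40306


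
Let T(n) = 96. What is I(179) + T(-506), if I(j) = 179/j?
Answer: 97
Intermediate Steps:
I(179) + T(-506) = 179/179 + 96 = 179*(1/179) + 96 = 1 + 96 = 97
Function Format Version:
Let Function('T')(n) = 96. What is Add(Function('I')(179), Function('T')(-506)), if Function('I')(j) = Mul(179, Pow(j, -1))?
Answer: 97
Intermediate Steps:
Add(Function('I')(179), Function('T')(-506)) = Add(Mul(179, Pow(179, -1)), 96) = Add(Mul(179, Rational(1, 179)), 96) = Add(1, 96) = 97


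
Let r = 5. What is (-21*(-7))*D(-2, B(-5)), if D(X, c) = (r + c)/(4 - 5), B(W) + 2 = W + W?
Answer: 1029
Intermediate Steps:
B(W) = -2 + 2*W (B(W) = -2 + (W + W) = -2 + 2*W)
D(X, c) = -5 - c (D(X, c) = (5 + c)/(4 - 5) = (5 + c)/(-1) = (5 + c)*(-1) = -5 - c)
(-21*(-7))*D(-2, B(-5)) = (-21*(-7))*(-5 - (-2 + 2*(-5))) = 147*(-5 - (-2 - 10)) = 147*(-5 - 1*(-12)) = 147*(-5 + 12) = 147*7 = 1029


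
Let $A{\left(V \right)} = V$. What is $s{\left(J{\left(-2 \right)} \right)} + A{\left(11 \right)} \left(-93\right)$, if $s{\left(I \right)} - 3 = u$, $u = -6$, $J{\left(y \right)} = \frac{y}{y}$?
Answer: $-1026$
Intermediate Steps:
$J{\left(y \right)} = 1$
$s{\left(I \right)} = -3$ ($s{\left(I \right)} = 3 - 6 = -3$)
$s{\left(J{\left(-2 \right)} \right)} + A{\left(11 \right)} \left(-93\right) = -3 + 11 \left(-93\right) = -3 - 1023 = -1026$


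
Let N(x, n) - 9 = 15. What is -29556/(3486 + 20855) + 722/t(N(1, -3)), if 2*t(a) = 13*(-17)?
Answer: -41680280/5379361 ≈ -7.7482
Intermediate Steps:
N(x, n) = 24 (N(x, n) = 9 + 15 = 24)
t(a) = -221/2 (t(a) = (13*(-17))/2 = (½)*(-221) = -221/2)
-29556/(3486 + 20855) + 722/t(N(1, -3)) = -29556/(3486 + 20855) + 722/(-221/2) = -29556/24341 + 722*(-2/221) = -29556*1/24341 - 1444/221 = -29556/24341 - 1444/221 = -41680280/5379361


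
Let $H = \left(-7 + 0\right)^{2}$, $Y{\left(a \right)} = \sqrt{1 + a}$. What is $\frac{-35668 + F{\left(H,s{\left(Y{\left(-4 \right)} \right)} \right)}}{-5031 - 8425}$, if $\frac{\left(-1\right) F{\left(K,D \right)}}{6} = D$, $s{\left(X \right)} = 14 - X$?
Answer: $\frac{4469}{1682} - \frac{3 i \sqrt{3}}{6728} \approx 2.657 - 0.00077232 i$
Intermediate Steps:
$H = 49$ ($H = \left(-7\right)^{2} = 49$)
$F{\left(K,D \right)} = - 6 D$
$\frac{-35668 + F{\left(H,s{\left(Y{\left(-4 \right)} \right)} \right)}}{-5031 - 8425} = \frac{-35668 - 6 \left(14 - \sqrt{1 - 4}\right)}{-5031 - 8425} = \frac{-35668 - 6 \left(14 - \sqrt{-3}\right)}{-13456} = \left(-35668 - 6 \left(14 - i \sqrt{3}\right)\right) \left(- \frac{1}{13456}\right) = \left(-35668 - \left(84 - 6 i \sqrt{3}\right)\right) \left(- \frac{1}{13456}\right) = \left(-35752 + 6 i \sqrt{3}\right) \left(- \frac{1}{13456}\right) = \frac{4469}{1682} - \frac{3 i \sqrt{3}}{6728}$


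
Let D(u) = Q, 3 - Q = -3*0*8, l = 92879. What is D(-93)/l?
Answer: 3/92879 ≈ 3.2300e-5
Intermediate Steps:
Q = 3 (Q = 3 - (-3*0)*8 = 3 - 0*8 = 3 - 1*0 = 3 + 0 = 3)
D(u) = 3
D(-93)/l = 3/92879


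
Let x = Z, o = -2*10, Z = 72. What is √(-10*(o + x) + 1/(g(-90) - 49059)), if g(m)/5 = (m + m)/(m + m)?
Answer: I*√1251273405374/49054 ≈ 22.803*I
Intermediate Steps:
g(m) = 5 (g(m) = 5*((m + m)/(m + m)) = 5*((2*m)/((2*m))) = 5*((2*m)*(1/(2*m))) = 5*1 = 5)
o = -20
x = 72
√(-10*(o + x) + 1/(g(-90) - 49059)) = √(-10*(-20 + 72) + 1/(5 - 49059)) = √(-10*52 + 1/(-49054)) = √(-520 - 1/49054) = √(-25508081/49054) = I*√1251273405374/49054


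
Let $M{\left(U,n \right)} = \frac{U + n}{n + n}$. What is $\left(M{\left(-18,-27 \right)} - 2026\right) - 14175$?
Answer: $- \frac{97201}{6} \approx -16200.0$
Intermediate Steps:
$M{\left(U,n \right)} = \frac{U + n}{2 n}$
$\left(M{\left(-18,-27 \right)} - 2026\right) - 14175 = \left(\frac{-18 - 27}{2 \left(-27\right)} - 2026\right) - 14175 = \left(\frac{1}{2} \left(- \frac{1}{27}\right) \left(-45\right) - 2026\right) - 14175 = \left(\frac{5}{6} - 2026\right) - 14175 = - \frac{12151}{6} - 14175 = - \frac{97201}{6}$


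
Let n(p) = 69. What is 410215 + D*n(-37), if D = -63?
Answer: 405868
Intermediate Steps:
410215 + D*n(-37) = 410215 - 63*69 = 410215 - 4347 = 405868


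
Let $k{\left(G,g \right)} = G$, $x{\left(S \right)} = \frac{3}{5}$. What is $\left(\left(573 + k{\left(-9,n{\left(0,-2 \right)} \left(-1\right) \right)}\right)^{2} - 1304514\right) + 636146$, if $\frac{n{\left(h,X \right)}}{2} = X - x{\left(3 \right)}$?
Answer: $-350272$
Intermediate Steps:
$x{\left(S \right)} = \frac{3}{5}$ ($x{\left(S \right)} = 3 \cdot \frac{1}{5} = \frac{3}{5}$)
$n{\left(h,X \right)} = - \frac{6}{5} + 2 X$ ($n{\left(h,X \right)} = 2 \left(X - \frac{3}{5}\right) = 2 \left(- \frac{3}{5} + X\right) = - \frac{6}{5} + 2 X$)
$\left(\left(573 + k{\left(-9,n{\left(0,-2 \right)} \left(-1\right) \right)}\right)^{2} - 1304514\right) + 636146 = \left(\left(573 - 9\right)^{2} - 1304514\right) + 636146 = \left(564^{2} - 1304514\right) + 636146 = \left(318096 - 1304514\right) + 636146 = -986418 + 636146 = -350272$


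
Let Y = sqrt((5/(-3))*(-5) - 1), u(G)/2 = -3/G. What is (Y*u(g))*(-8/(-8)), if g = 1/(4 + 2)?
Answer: -12*sqrt(66) ≈ -97.489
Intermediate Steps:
g = 1/6 ≈ 0.16667
u(G) = -6/G (u(G) = 2*(-3/G) = -6/G)
Y = sqrt(66)/3 (Y = sqrt((5*(-1/3))*(-5) - 1) = sqrt(-5/3*(-5) - 1) = sqrt(25/3 - 1) = sqrt(22/3) = sqrt(66)/3 ≈ 2.7080)
(Y*u(g))*(-8/(-8)) = ((sqrt(66)/3)*(-6/1/6))*(-8/(-8)) = ((sqrt(66)/3)*(-6*6))*(-8*(-1/8)) = ((sqrt(66)/3)*(-36))*1 = -12*sqrt(66)*1 = -12*sqrt(66)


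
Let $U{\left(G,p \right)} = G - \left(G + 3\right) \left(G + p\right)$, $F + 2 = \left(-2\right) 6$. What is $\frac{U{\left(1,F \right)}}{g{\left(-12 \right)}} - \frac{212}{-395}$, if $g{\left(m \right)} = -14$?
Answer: $- \frac{17967}{5530} \approx -3.249$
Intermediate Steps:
$F = -14$ ($F = -2 - 12 = -14$)
$U{\left(G,p \right)} = G - \left(3 + G\right) \left(G + p\right)$
$\frac{U{\left(1,F \right)}}{g{\left(-12 \right)}} - \frac{212}{-395} = \frac{- 1^{2} - -42 - 2 - 1 \left(-14\right)}{-14} - \frac{212}{-395} = \left(\left(-1\right) 1 + 42 - 2 + 14\right) \left(- \frac{1}{14}\right) - - \frac{212}{395} = \left(-1 + 42 - 2 + 14\right) \left(- \frac{1}{14}\right) + \frac{212}{395} = 53 \left(- \frac{1}{14}\right) + \frac{212}{395} = - \frac{53}{14} + \frac{212}{395} = - \frac{17967}{5530}$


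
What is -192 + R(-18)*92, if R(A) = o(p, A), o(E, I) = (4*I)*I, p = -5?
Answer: 119040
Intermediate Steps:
o(E, I) = 4*I²
R(A) = 4*A²
-192 + R(-18)*92 = -192 + (4*(-18)²)*92 = -192 + (4*324)*92 = -192 + 1296*92 = -192 + 119232 = 119040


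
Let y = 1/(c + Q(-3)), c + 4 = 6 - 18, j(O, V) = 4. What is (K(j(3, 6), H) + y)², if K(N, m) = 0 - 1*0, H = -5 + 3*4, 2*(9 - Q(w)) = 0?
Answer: 1/49 ≈ 0.020408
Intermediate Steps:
Q(w) = 9 (Q(w) = 9 - ½*0 = 9 + 0 = 9)
c = -16 (c = -4 + (6 - 18) = -4 - 12 = -16)
H = 7 (H = -5 + 12 = 7)
y = -⅐ (y = 1/(-16 + 9) = 1/(-7) = -⅐ ≈ -0.14286)
K(N, m) = 0 (K(N, m) = 0 + 0 = 0)
(K(j(3, 6), H) + y)² = (0 - ⅐)² = (-⅐)² = 1/49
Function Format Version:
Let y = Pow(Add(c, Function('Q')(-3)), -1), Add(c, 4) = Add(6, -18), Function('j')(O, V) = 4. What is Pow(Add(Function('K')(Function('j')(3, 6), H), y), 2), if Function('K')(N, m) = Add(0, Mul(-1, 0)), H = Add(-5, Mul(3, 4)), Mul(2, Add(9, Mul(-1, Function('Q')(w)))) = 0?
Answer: Rational(1, 49) ≈ 0.020408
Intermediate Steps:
Function('Q')(w) = 9 (Function('Q')(w) = Add(9, Mul(Rational(-1, 2), 0)) = Add(9, 0) = 9)
c = -16 (c = Add(-4, Add(6, -18)) = Add(-4, -12) = -16)
H = 7 (H = Add(-5, 12) = 7)
y = Rational(-1, 7) (y = Pow(Add(-16, 9), -1) = Pow(-7, -1) = Rational(-1, 7) ≈ -0.14286)
Function('K')(N, m) = 0 (Function('K')(N, m) = Add(0, 0) = 0)
Pow(Add(Function('K')(Function('j')(3, 6), H), y), 2) = Pow(Add(0, Rational(-1, 7)), 2) = Pow(Rational(-1, 7), 2) = Rational(1, 49)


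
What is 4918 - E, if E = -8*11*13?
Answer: 6062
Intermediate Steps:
E = -1144 (E = -88*13 = -1144)
4918 - E = 4918 - 1*(-1144) = 4918 + 1144 = 6062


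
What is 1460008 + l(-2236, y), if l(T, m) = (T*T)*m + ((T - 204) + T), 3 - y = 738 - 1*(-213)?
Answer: -4738256476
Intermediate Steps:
y = -948 (y = 3 - (738 - 1*(-213)) = 3 - (738 + 213) = 3 - 1*951 = 3 - 951 = -948)
l(T, m) = -204 + 2*T + m*T**2 (l(T, m) = T**2*m + ((-204 + T) + T) = m*T**2 + (-204 + 2*T) = -204 + 2*T + m*T**2)
1460008 + l(-2236, y) = 1460008 + (-204 + 2*(-2236) - 948*(-2236)**2) = 1460008 + (-204 - 4472 - 948*4999696) = 1460008 + (-204 - 4472 - 4739711808) = 1460008 - 4739716484 = -4738256476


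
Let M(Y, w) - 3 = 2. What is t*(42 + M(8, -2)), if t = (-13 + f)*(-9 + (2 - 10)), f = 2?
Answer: 8789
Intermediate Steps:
M(Y, w) = 5 (M(Y, w) = 3 + 2 = 5)
t = 187 (t = (-13 + 2)*(-9 + (2 - 10)) = -11*(-9 - 8) = -11*(-17) = 187)
t*(42 + M(8, -2)) = 187*(42 + 5) = 187*47 = 8789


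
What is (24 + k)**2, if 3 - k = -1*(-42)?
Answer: 225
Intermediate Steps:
k = -39 (k = 3 - (-1)*(-42) = 3 - 1*42 = 3 - 42 = -39)
(24 + k)**2 = (24 - 39)**2 = (-15)**2 = 225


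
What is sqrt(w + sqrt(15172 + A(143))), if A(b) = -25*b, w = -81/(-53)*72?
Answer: sqrt(309096 + 2809*sqrt(11597))/53 ≈ 14.756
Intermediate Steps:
w = 5832/53 (w = -81*(-1/53)*72 = (81/53)*72 = 5832/53 ≈ 110.04)
sqrt(w + sqrt(15172 + A(143))) = sqrt(5832/53 + sqrt(15172 - 25*143)) = sqrt(5832/53 + sqrt(15172 - 3575)) = sqrt(5832/53 + sqrt(11597))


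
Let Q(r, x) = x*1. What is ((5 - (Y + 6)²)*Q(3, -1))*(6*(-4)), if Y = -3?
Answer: -96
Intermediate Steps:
Q(r, x) = x
((5 - (Y + 6)²)*Q(3, -1))*(6*(-4)) = ((5 - (-3 + 6)²)*(-1))*(6*(-4)) = ((5 - 1*3²)*(-1))*(-24) = ((5 - 1*9)*(-1))*(-24) = ((5 - 9)*(-1))*(-24) = -4*(-1)*(-24) = 4*(-24) = -96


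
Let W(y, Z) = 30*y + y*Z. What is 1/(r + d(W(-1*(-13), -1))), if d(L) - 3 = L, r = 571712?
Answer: 1/572092 ≈ 1.7480e-6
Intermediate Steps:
W(y, Z) = 30*y + Z*y
d(L) = 3 + L
1/(r + d(W(-1*(-13), -1))) = 1/(571712 + (3 + (-1*(-13))*(30 - 1))) = 1/(571712 + (3 + 13*29)) = 1/(571712 + (3 + 377)) = 1/(571712 + 380) = 1/572092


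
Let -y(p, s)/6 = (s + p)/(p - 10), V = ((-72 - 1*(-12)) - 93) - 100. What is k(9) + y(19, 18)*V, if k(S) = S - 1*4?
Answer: 18737/3 ≈ 6245.7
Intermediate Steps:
V = -253 (V = ((-72 + 12) - 93) - 100 = (-60 - 93) - 100 = -153 - 100 = -253)
k(S) = -4 + S (k(S) = S - 4 = -4 + S)
y(p, s) = -6*(p + s)/(-10 + p) (y(p, s) = -6*(s + p)/(p - 10) = -6*(p + s)/(-10 + p))
k(9) + y(19, 18)*V = (-4 + 9) + (6*(-1*19 - 1*18)/(-10 + 19))*(-253) = 5 + (6*(-19 - 18)/9)*(-253) = 5 + (6*(⅑)*(-37))*(-253) = 5 - 74/3*(-253) = 5 + 18722/3 = 18737/3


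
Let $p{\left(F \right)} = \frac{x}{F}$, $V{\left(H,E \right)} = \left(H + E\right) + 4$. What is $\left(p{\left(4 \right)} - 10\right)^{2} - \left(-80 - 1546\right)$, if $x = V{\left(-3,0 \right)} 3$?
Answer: $\frac{27385}{16} \approx 1711.6$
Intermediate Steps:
$V{\left(H,E \right)} = 4 + E + H$ ($V{\left(H,E \right)} = \left(E + H\right) + 4 = 4 + E + H$)
$x = 3$ ($x = \left(4 + 0 - 3\right) 3 = 1 \cdot 3 = 3$)
$p{\left(F \right)} = \frac{3}{F}$
$\left(p{\left(4 \right)} - 10\right)^{2} - \left(-80 - 1546\right) = \left(\frac{3}{4} - 10\right)^{2} - \left(-80 - 1546\right) = \left(3 \cdot \frac{1}{4} - 10\right)^{2} - \left(-80 - 1546\right) = \left(\frac{3}{4} - 10\right)^{2} - -1626 = \left(- \frac{37}{4}\right)^{2} + 1626 = \frac{1369}{16} + 1626 = \frac{27385}{16}$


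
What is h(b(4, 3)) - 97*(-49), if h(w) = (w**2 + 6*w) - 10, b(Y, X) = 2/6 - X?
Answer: 42607/9 ≈ 4734.1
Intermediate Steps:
b(Y, X) = 1/3 - X (b(Y, X) = 2*(1/6) - X = 1/3 - X)
h(w) = -10 + w**2 + 6*w
h(b(4, 3)) - 97*(-49) = (-10 + (1/3 - 1*3)**2 + 6*(1/3 - 1*3)) - 97*(-49) = (-10 + (1/3 - 3)**2 + 6*(1/3 - 3)) + 4753 = (-10 + (-8/3)**2 + 6*(-8/3)) + 4753 = (-10 + 64/9 - 16) + 4753 = -170/9 + 4753 = 42607/9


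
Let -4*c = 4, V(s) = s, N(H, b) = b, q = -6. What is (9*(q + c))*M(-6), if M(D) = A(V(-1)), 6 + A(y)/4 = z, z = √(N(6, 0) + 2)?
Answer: 1512 - 252*√2 ≈ 1155.6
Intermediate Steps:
c = -1 (c = -¼*4 = -1)
z = √2 (z = √(0 + 2) = √2 ≈ 1.4142)
A(y) = -24 + 4*√2
M(D) = -24 + 4*√2
(9*(q + c))*M(-6) = (9*(-6 - 1))*(-24 + 4*√2) = (9*(-7))*(-24 + 4*√2) = -63*(-24 + 4*√2) = 1512 - 252*√2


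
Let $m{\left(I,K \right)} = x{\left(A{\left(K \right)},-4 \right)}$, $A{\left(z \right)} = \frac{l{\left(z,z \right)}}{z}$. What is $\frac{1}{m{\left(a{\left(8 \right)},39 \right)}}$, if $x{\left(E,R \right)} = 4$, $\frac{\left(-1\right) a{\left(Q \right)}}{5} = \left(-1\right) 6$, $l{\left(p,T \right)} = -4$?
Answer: $\frac{1}{4} \approx 0.25$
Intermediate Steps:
$A{\left(z \right)} = - \frac{4}{z}$
$a{\left(Q \right)} = 30$ ($a{\left(Q \right)} = - 5 \left(\left(-1\right) 6\right) = \left(-5\right) \left(-6\right) = 30$)
$m{\left(I,K \right)} = 4$
$\frac{1}{m{\left(a{\left(8 \right)},39 \right)}} = \frac{1}{4}$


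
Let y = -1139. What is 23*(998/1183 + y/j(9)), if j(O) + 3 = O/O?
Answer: 31036959/2366 ≈ 13118.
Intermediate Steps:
j(O) = -2 (j(O) = -3 + O/O = -3 + 1 = -2)
23*(998/1183 + y/j(9)) = 23*(998/1183 - 1139/(-2)) = 23*(998*(1/1183) - 1139*(-½)) = 23*(998/1183 + 1139/2) = 23*(1349433/2366) = 31036959/2366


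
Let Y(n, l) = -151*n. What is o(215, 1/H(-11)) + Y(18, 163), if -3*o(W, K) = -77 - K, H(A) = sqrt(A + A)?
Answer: -8077/3 - I*sqrt(22)/66 ≈ -2692.3 - 0.071067*I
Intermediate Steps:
H(A) = sqrt(2)*sqrt(A) (H(A) = sqrt(2*A) = sqrt(2)*sqrt(A))
o(W, K) = 77/3 + K/3 (o(W, K) = -(-77 - K)/3 = 77/3 + K/3)
o(215, 1/H(-11)) + Y(18, 163) = (77/3 + 1/(3*((sqrt(2)*sqrt(-11))))) - 151*18 = (77/3 + 1/(3*((sqrt(2)*(I*sqrt(11)))))) - 2718 = (77/3 + 1/(3*((I*sqrt(22))))) - 2718 = (77/3 + (-I*sqrt(22)/22)/3) - 2718 = (77/3 - I*sqrt(22)/66) - 2718 = -8077/3 - I*sqrt(22)/66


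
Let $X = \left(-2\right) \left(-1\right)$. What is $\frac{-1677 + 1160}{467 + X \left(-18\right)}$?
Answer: $- \frac{517}{431} \approx -1.1995$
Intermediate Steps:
$X = 2$
$\frac{-1677 + 1160}{467 + X \left(-18\right)} = \frac{-1677 + 1160}{467 + 2 \left(-18\right)} = - \frac{517}{467 - 36} = - \frac{517}{431}$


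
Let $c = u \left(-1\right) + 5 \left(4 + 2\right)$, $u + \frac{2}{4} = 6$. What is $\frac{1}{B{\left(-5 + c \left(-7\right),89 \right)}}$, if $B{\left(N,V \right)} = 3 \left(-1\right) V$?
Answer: $- \frac{1}{267} \approx -0.0037453$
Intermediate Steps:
$u = \frac{11}{2}$ ($u = - \frac{1}{2} + 6 = \frac{11}{2} \approx 5.5$)
$c = \frac{49}{2}$ ($c = \frac{11}{2} \left(-1\right) + 5 \left(4 + 2\right) = - \frac{11}{2} + 5 \cdot 6 = - \frac{11}{2} + 30 = \frac{49}{2} \approx 24.5$)
$B{\left(N,V \right)} = - 3 V$
$\frac{1}{B{\left(-5 + c \left(-7\right),89 \right)}} = \frac{1}{\left(-3\right) 89} = \frac{1}{-267} = - \frac{1}{267}$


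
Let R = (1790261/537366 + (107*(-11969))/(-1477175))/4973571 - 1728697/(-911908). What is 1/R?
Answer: 105886980532508362847100/200729226081784695876361 ≈ 0.52751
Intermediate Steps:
R = 200729226081784695876361/105886980532508362847100 (R = (1790261*(1/537366) - 1280683*(-1/1477175))*(1/4973571) - 1728697*(-1/911908) = (1790261/537366 + 1280683/1477175)*(1/4973571) + 1728697/911908 = (3332724293653/793783621050)*(1/4973571) + 1728697/911908 = 196042605509/232231717525251150 + 1728697/911908 = 200729226081784695876361/105886980532508362847100 ≈ 1.8957)
1/R = 1/(200729226081784695876361/105886980532508362847100) = 105886980532508362847100/200729226081784695876361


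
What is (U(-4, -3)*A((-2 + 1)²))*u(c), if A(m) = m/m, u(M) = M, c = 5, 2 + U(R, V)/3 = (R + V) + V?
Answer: -180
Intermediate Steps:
U(R, V) = -6 + 3*R + 6*V (U(R, V) = -6 + 3*((R + V) + V) = -6 + 3*(R + 2*V) = -6 + (3*R + 6*V) = -6 + 3*R + 6*V)
A(m) = 1
(U(-4, -3)*A((-2 + 1)²))*u(c) = ((-6 + 3*(-4) + 6*(-3))*1)*5 = ((-6 - 12 - 18)*1)*5 = -36*1*5 = -36*5 = -180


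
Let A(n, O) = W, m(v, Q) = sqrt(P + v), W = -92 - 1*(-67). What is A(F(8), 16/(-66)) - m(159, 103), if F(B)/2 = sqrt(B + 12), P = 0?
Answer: -25 - sqrt(159) ≈ -37.609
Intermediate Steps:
F(B) = 2*sqrt(12 + B) (F(B) = 2*sqrt(B + 12) = 2*sqrt(12 + B))
W = -25 (W = -92 + 67 = -25)
m(v, Q) = sqrt(v) (m(v, Q) = sqrt(0 + v) = sqrt(v))
A(n, O) = -25
A(F(8), 16/(-66)) - m(159, 103) = -25 - sqrt(159)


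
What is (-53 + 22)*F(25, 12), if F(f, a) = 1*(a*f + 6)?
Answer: -9486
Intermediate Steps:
F(f, a) = 6 + a*f (F(f, a) = 1*(6 + a*f) = 6 + a*f)
(-53 + 22)*F(25, 12) = (-53 + 22)*(6 + 12*25) = -31*(6 + 300) = -31*306 = -9486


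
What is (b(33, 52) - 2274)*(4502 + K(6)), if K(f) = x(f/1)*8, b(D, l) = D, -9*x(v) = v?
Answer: -10077030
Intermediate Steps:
x(v) = -v/9
K(f) = -8*f/9 (K(f) = -f/(9*1)*8 = -f/9*8 = -8*f/9)
(b(33, 52) - 2274)*(4502 + K(6)) = (33 - 2274)*(4502 - 8/9*6) = -2241*(4502 - 16/3) = -2241*13490/3 = -10077030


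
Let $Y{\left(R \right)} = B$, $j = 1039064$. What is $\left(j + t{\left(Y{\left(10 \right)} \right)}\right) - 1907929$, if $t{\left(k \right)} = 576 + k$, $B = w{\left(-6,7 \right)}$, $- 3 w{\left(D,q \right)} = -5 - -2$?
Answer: $-868288$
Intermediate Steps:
$w{\left(D,q \right)} = 1$ ($w{\left(D,q \right)} = - \frac{-5 - -2}{3} = - \frac{-5 + 2}{3} = \left(- \frac{1}{3}\right) \left(-3\right) = 1$)
$B = 1$
$Y{\left(R \right)} = 1$
$\left(j + t{\left(Y{\left(10 \right)} \right)}\right) - 1907929 = \left(1039064 + \left(576 + 1\right)\right) - 1907929 = \left(1039064 + 577\right) - 1907929 = 1039641 - 1907929 = -868288$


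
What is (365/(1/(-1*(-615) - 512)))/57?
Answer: 37595/57 ≈ 659.56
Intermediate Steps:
(365/(1/(-1*(-615) - 512)))/57 = (365/(1/(615 - 512)))*(1/57) = (365/(1/103))*(1/57) = (365*103)*(1/57) = 37595*(1/57) = 37595/57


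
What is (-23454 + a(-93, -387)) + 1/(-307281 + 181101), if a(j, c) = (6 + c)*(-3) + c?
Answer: -2864033641/126180 ≈ -22698.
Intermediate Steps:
a(j, c) = -18 - 2*c (a(j, c) = (-18 - 3*c) + c = -18 - 2*c)
(-23454 + a(-93, -387)) + 1/(-307281 + 181101) = (-23454 + (-18 - 2*(-387))) + 1/(-307281 + 181101) = (-23454 + (-18 + 774)) + 1/(-126180) = (-23454 + 756) - 1/126180 = -22698 - 1/126180 = -2864033641/126180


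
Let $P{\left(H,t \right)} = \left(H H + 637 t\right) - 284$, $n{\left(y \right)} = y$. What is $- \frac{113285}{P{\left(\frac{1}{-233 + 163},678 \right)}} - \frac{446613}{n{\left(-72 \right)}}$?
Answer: $\frac{314826482408671}{50756395224} \approx 6202.7$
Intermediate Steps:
$P{\left(H,t \right)} = -284 + H^{2} + 637 t$ ($P{\left(H,t \right)} = \left(H^{2} + 637 t\right) - 284 = -284 + H^{2} + 637 t$)
$- \frac{113285}{P{\left(\frac{1}{-233 + 163},678 \right)}} - \frac{446613}{n{\left(-72 \right)}} = - \frac{113285}{-284 + \left(\frac{1}{-233 + 163}\right)^{2} + 637 \cdot 678} - \frac{446613}{-72} = - \frac{113285}{-284 + \left(\frac{1}{-70}\right)^{2} + 431886} - - \frac{148871}{24} = - \frac{113285}{-284 + \left(- \frac{1}{70}\right)^{2} + 431886} + \frac{148871}{24} = - \frac{113285}{-284 + \frac{1}{4900} + 431886} + \frac{148871}{24} = - \frac{113285}{\frac{2114849801}{4900}} + \frac{148871}{24} = \left(-113285\right) \frac{4900}{2114849801} + \frac{148871}{24} = - \frac{555096500}{2114849801} + \frac{148871}{24} = \frac{314826482408671}{50756395224}$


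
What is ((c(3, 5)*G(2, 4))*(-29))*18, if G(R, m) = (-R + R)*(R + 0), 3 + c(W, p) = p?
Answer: 0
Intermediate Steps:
c(W, p) = -3 + p
G(R, m) = 0 (G(R, m) = 0*R = 0)
((c(3, 5)*G(2, 4))*(-29))*18 = (((-3 + 5)*0)*(-29))*18 = ((2*0)*(-29))*18 = (0*(-29))*18 = 0*18 = 0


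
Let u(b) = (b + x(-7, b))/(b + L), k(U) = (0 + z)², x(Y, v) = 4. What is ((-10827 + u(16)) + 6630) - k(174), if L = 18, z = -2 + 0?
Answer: -71407/17 ≈ -4200.4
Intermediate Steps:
z = -2
k(U) = 4 (k(U) = (0 - 2)² = (-2)² = 4)
u(b) = (4 + b)/(18 + b) (u(b) = (b + 4)/(b + 18) = (4 + b)/(18 + b))
((-10827 + u(16)) + 6630) - k(174) = ((-10827 + (4 + 16)/(18 + 16)) + 6630) - 1*4 = ((-10827 + 20/34) + 6630) - 4 = ((-10827 + (1/34)*20) + 6630) - 4 = ((-10827 + 10/17) + 6630) - 4 = (-184049/17 + 6630) - 4 = -71339/17 - 4 = -71407/17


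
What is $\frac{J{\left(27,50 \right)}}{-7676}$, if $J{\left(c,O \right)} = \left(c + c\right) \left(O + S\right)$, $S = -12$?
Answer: $- \frac{27}{101} \approx -0.26733$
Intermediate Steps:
$J{\left(c,O \right)} = 2 c \left(-12 + O\right)$ ($J{\left(c,O \right)} = \left(c + c\right) \left(O - 12\right) = 2 c \left(-12 + O\right)$)
$\frac{J{\left(27,50 \right)}}{-7676} = \frac{2 \cdot 27 \left(-12 + 50\right)}{-7676} = 2 \cdot 27 \cdot 38 \left(- \frac{1}{7676}\right) = 2052 \left(- \frac{1}{7676}\right) = - \frac{27}{101}$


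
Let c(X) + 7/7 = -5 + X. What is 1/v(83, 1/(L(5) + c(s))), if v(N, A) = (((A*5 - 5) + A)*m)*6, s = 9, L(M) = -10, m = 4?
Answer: -7/984 ≈ -0.0071138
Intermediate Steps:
c(X) = -6 + X (c(X) = -1 + (-5 + X) = -6 + X)
v(N, A) = -120 + 144*A (v(N, A) = (((A*5 - 5) + A)*4)*6 = (((5*A - 5) + A)*4)*6 = (((-5 + 5*A) + A)*4)*6 = ((-5 + 6*A)*4)*6 = (-20 + 24*A)*6 = -120 + 144*A)
1/v(83, 1/(L(5) + c(s))) = 1/(-120 + 144/(-10 + (-6 + 9))) = 1/(-120 + 144/(-10 + 3)) = 1/(-120 + 144/(-7)) = 1/(-120 + 144*(-⅐)) = 1/(-120 - 144/7) = 1/(-984/7) = -7/984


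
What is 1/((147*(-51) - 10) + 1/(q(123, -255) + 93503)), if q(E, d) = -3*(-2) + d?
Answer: -93254/700057777 ≈ -0.00013321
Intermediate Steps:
q(E, d) = 6 + d
1/((147*(-51) - 10) + 1/(q(123, -255) + 93503)) = 1/((147*(-51) - 10) + 1/((6 - 255) + 93503)) = 1/((-7497 - 10) + 1/(-249 + 93503)) = 1/(-7507 + 1/93254) = 1/(-700057777/93254) = -93254/700057777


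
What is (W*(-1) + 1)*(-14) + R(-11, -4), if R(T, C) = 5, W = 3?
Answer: 33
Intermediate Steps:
(W*(-1) + 1)*(-14) + R(-11, -4) = (3*(-1) + 1)*(-14) + 5 = (-3 + 1)*(-14) + 5 = -2*(-14) + 5 = 28 + 5 = 33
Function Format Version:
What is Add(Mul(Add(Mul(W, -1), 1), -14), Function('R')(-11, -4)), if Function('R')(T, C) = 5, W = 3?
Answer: 33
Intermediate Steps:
Add(Mul(Add(Mul(W, -1), 1), -14), Function('R')(-11, -4)) = Add(Mul(Add(Mul(3, -1), 1), -14), 5) = Add(Mul(Add(-3, 1), -14), 5) = Add(Mul(-2, -14), 5) = Add(28, 5) = 33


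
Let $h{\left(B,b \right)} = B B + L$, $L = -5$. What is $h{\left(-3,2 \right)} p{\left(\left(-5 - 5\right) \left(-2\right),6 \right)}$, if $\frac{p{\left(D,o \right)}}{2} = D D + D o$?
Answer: $4160$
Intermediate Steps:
$p{\left(D,o \right)} = 2 D^{2} + 2 D o$ ($p{\left(D,o \right)} = 2 \left(D D + D o\right) = 2 \left(D^{2} + D o\right) = 2 D^{2} + 2 D o$)
$h{\left(B,b \right)} = -5 + B^{2}$ ($h{\left(B,b \right)} = B B - 5 = B^{2} - 5 = -5 + B^{2}$)
$h{\left(-3,2 \right)} p{\left(\left(-5 - 5\right) \left(-2\right),6 \right)} = \left(-5 + \left(-3\right)^{2}\right) 2 \left(-5 - 5\right) \left(-2\right) \left(\left(-5 - 5\right) \left(-2\right) + 6\right) = \left(-5 + 9\right) 2 \left(\left(-10\right) \left(-2\right)\right) \left(\left(-10\right) \left(-2\right) + 6\right) = 4 \cdot 2 \cdot 20 \left(20 + 6\right) = 4 \cdot 2 \cdot 20 \cdot 26 = 4 \cdot 1040 = 4160$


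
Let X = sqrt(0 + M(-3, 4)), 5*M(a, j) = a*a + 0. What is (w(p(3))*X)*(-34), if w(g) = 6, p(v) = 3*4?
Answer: -612*sqrt(5)/5 ≈ -273.69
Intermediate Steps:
M(a, j) = a**2/5 (M(a, j) = (a*a + 0)/5 = (a**2 + 0)/5 = a**2/5)
p(v) = 12
X = 3*sqrt(5)/5 (X = sqrt(0 + (1/5)*(-3)**2) = sqrt(0 + (1/5)*9) = sqrt(0 + 9/5) = sqrt(9/5) = 3*sqrt(5)/5 ≈ 1.3416)
(w(p(3))*X)*(-34) = (6*(3*sqrt(5)/5))*(-34) = (18*sqrt(5)/5)*(-34) = -612*sqrt(5)/5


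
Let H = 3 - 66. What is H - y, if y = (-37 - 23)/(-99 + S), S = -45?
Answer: -761/12 ≈ -63.417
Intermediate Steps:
H = -63
y = 5/12 (y = (-37 - 23)/(-99 - 45) = -60/(-144) = -60*(-1/144) = 5/12 ≈ 0.41667)
H - y = -63 - 1*5/12 = -63 - 5/12 = -761/12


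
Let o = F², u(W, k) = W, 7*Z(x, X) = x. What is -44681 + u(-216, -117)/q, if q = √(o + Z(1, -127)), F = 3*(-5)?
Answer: -44681 - 54*√2758/197 ≈ -44695.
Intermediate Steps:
Z(x, X) = x/7
F = -15
o = 225 (o = (-15)² = 225)
q = 2*√2758/7 (q = √(225 + (⅐)*1) = √(225 + ⅐) = √(1576/7) = 2*√2758/7 ≈ 15.005)
-44681 + u(-216, -117)/q = -44681 - 216*√2758/788 = -44681 - 54*√2758/197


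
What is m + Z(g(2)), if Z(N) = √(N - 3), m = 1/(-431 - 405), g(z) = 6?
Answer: -1/836 + √3 ≈ 1.7309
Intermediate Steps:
m = -1/836 (m = 1/(-836) = -1/836 ≈ -0.0011962)
Z(N) = √(-3 + N)
m + Z(g(2)) = -1/836 + √(-3 + 6) = -1/836 + √3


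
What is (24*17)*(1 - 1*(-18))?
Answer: 7752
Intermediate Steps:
(24*17)*(1 - 1*(-18)) = 408*(1 + 18) = 408*19 = 7752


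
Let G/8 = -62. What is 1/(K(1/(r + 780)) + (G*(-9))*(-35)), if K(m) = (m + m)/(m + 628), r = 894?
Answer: -1051273/164250893518 ≈ -6.4004e-6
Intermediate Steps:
G = -496 (G = 8*(-62) = -496)
K(m) = 2*m/(628 + m) (K(m) = (2*m)/(628 + m) = 2*m/(628 + m))
1/(K(1/(r + 780)) + (G*(-9))*(-35)) = 1/(2/((894 + 780)*(628 + 1/(894 + 780))) - 496*(-9)*(-35)) = 1/(2/(1674*(628 + 1/1674)) + 4464*(-35)) = 1/(2*(1/1674)/(628 + 1/1674) - 156240) = 1/(2*(1/1674)/(1051273/1674) - 156240) = 1/(2*(1/1674)*(1674/1051273) - 156240) = 1/(2/1051273 - 156240) = 1/(-164250893518/1051273) = -1051273/164250893518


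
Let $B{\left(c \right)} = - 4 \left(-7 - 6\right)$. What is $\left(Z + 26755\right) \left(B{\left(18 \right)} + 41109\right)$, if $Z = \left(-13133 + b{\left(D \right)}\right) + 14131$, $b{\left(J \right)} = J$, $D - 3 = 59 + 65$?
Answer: $1147568680$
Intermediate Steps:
$D = 127$ ($D = 3 + \left(59 + 65\right) = 3 + 124 = 127$)
$Z = 1125$ ($Z = \left(-13133 + 127\right) + 14131 = -13006 + 14131 = 1125$)
$B{\left(c \right)} = 52$ ($B{\left(c \right)} = \left(-4\right) \left(-13\right) = 52$)
$\left(Z + 26755\right) \left(B{\left(18 \right)} + 41109\right) = \left(1125 + 26755\right) \left(52 + 41109\right) = 27880 \cdot 41161 = 1147568680$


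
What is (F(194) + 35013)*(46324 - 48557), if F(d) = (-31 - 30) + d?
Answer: -78481018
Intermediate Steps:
F(d) = -61 + d
(F(194) + 35013)*(46324 - 48557) = ((-61 + 194) + 35013)*(46324 - 48557) = (133 + 35013)*(-2233) = 35146*(-2233) = -78481018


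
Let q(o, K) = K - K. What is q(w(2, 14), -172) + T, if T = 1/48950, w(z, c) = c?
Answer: 1/48950 ≈ 2.0429e-5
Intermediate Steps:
q(o, K) = 0
T = 1/48950 ≈ 2.0429e-5
q(w(2, 14), -172) + T = 0 + 1/48950 = 1/48950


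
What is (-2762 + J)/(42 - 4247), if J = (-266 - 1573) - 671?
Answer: 5272/4205 ≈ 1.2537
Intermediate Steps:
J = -2510 (J = -1839 - 671 = -2510)
(-2762 + J)/(42 - 4247) = (-2762 - 2510)/(42 - 4247) = -5272/(-4205) = -5272*(-1/4205) = 5272/4205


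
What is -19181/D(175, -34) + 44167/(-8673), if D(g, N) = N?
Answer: 164855135/294882 ≈ 559.05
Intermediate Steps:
-19181/D(175, -34) + 44167/(-8673) = -19181/(-34) + 44167/(-8673) = -19181*(-1/34) + 44167*(-1/8673) = 19181/34 - 44167/8673 = 164855135/294882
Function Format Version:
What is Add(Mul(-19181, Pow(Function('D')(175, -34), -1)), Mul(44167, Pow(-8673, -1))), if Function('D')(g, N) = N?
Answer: Rational(164855135, 294882) ≈ 559.05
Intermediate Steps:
Add(Mul(-19181, Pow(Function('D')(175, -34), -1)), Mul(44167, Pow(-8673, -1))) = Add(Mul(-19181, Pow(-34, -1)), Mul(44167, Pow(-8673, -1))) = Add(Mul(-19181, Rational(-1, 34)), Mul(44167, Rational(-1, 8673))) = Add(Rational(19181, 34), Rational(-44167, 8673)) = Rational(164855135, 294882)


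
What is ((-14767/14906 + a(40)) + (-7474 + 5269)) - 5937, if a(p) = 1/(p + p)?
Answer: -4855169307/596240 ≈ -8143.0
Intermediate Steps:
a(p) = 1/(2*p)
((-14767/14906 + a(40)) + (-7474 + 5269)) - 5937 = ((-14767/14906 + (½)/40) + (-7474 + 5269)) - 5937 = ((-14767*1/14906 + (½)*(1/40)) - 2205) - 5937 = ((-14767/14906 + 1/80) - 2205) - 5937 = (-583227/596240 - 2205) - 5937 = -1315292427/596240 - 5937 = -4855169307/596240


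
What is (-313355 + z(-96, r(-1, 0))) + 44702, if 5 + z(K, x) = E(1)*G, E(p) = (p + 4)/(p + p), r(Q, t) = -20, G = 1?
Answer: -537311/2 ≈ -2.6866e+5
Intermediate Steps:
E(p) = (4 + p)/(2*p) (E(p) = (4 + p)/((2*p)) = (4 + p)*(1/(2*p)) = (4 + p)/(2*p))
z(K, x) = -5/2 (z(K, x) = -5 + ((½)*(4 + 1)/1)*1 = -5 + ((½)*1*5)*1 = -5 + (5/2)*1 = -5 + 5/2 = -5/2)
(-313355 + z(-96, r(-1, 0))) + 44702 = (-313355 - 5/2) + 44702 = -626715/2 + 44702 = -537311/2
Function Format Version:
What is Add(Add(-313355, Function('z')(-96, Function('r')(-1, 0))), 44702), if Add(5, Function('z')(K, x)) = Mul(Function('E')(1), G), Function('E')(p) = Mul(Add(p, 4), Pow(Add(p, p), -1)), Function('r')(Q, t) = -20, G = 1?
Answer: Rational(-537311, 2) ≈ -2.6866e+5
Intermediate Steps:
Function('E')(p) = Mul(Rational(1, 2), Pow(p, -1), Add(4, p)) (Function('E')(p) = Mul(Add(4, p), Pow(Mul(2, p), -1)) = Mul(Add(4, p), Mul(Rational(1, 2), Pow(p, -1))) = Mul(Rational(1, 2), Pow(p, -1), Add(4, p)))
Function('z')(K, x) = Rational(-5, 2) (Function('z')(K, x) = Add(-5, Mul(Mul(Rational(1, 2), Pow(1, -1), Add(4, 1)), 1)) = Add(-5, Mul(Mul(Rational(1, 2), 1, 5), 1)) = Add(-5, Mul(Rational(5, 2), 1)) = Add(-5, Rational(5, 2)) = Rational(-5, 2))
Add(Add(-313355, Function('z')(-96, Function('r')(-1, 0))), 44702) = Add(Add(-313355, Rational(-5, 2)), 44702) = Add(Rational(-626715, 2), 44702) = Rational(-537311, 2)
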